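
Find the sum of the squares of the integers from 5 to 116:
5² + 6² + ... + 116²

Use ∑_{k=1}^{n} k² = n(n+1)(2n+1)/6, then subtract the first 4 terms.
∑_{k=1}^{116} k² = 116×117×233/6 = 527046
∑_{k=1}^{4} k² = 4×5×9/6 = 30
∑_{k=5}^{116} k² = 527046 - 30 = 527016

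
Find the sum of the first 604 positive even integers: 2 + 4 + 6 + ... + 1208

Sum of first n even numbers = n(n+1)
= 604×605
= 365420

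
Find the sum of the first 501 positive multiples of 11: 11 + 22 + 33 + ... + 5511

Factor out 11: = 11(1 + 2 + ... + 501) = 11 × n(n+1)/2
= 11 × 501×502/2
= 11 × 125751
= 1383261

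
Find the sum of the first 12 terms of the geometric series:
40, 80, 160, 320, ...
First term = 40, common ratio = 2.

Sₙ = a(1 - rⁿ) / (1 - r)
S_12 = 40(1 - 2^12) / (1 - 2)
S_12 = 40(1 - 4096) / (-1)
S_12 = 163800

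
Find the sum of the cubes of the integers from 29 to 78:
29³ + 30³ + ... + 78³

Use ∑_{k=1}^{n} k³ = [n(n+1)/2]², then subtract the first 28 terms.
∑_{k=1}^{78} k³ = [78×79/2]² = 3081² = 9492561
∑_{k=1}^{28} k³ = [28×29/2]² = 406² = 164836
∑_{k=29}^{78} k³ = 9492561 - 164836 = 9327725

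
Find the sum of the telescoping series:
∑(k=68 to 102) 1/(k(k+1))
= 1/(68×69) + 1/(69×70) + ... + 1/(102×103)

Partial fractions: 1/(k(k+1)) = 1/k - 1/(k+1)
The series telescopes:
= (1/68 - 1/69) + (1/69 - 1/70) + ... + (1/102 - 1/103)
= 1/68 - 1/103
= 35/7004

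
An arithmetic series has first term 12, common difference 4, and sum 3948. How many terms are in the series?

Using S = n/2 × [2a + (n-1)d]
3948 = n/2 × [2(12) + (n-1)(4)]
3948 = n/2 × [24 + 4n - 4]
7896 = n × [20 + 4n]
4n² + (20)n - 7896 = 0
Discriminant: Δ = (20)² - 4(4)(-7896) = 400 + 126336 = 126736
√Δ = 356
n = [-(20) + √Δ] / (2·4) = (-20 + 356) / 8 = 336 / 8 = 42
(The negative root is discarded since n must be a positive integer.)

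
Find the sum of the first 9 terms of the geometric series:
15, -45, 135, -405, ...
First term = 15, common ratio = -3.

Sₙ = a(1 - rⁿ) / (1 - r)
S_9 = 15(1 - (-3)^9) / (1 - (-3))
S_9 = 15(1 - (-19683)) / (4)
S_9 = 73815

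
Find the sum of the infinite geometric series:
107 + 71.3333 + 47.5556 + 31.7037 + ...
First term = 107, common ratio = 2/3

For |r| < 1, S = a / (1 - r)
S = 107 / (1 - (2/3))
S = 107 / (1/3)
S = 321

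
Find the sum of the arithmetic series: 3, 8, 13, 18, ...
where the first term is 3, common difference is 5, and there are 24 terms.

Sₙ = n/2 × (first + last)
Last term = a + (n-1)d = 3 + (24-1)×5 = 118
S_24 = 24/2 × (3 + 118)
S_24 = 24/2 × 121 = 1452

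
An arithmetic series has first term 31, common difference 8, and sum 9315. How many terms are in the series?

Using S = n/2 × [2a + (n-1)d]
9315 = n/2 × [2(31) + (n-1)(8)]
9315 = n/2 × [62 + 8n - 8]
18630 = n × [54 + 8n]
8n² + (54)n - 18630 = 0
Discriminant: Δ = (54)² - 4(8)(-18630) = 2916 + 596160 = 599076
√Δ = 774
n = [-(54) + √Δ] / (2·8) = (-54 + 774) / 16 = 720 / 16 = 45
(The negative root is discarded since n must be a positive integer.)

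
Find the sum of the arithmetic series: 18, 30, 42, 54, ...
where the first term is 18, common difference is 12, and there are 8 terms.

Sₙ = n/2 × (first + last)
Last term = a + (n-1)d = 18 + (8-1)×12 = 102
S_8 = 8/2 × (18 + 102)
S_8 = 8/2 × 120 = 480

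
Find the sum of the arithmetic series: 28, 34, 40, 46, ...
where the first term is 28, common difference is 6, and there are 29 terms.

Sₙ = n/2 × (first + last)
Last term = a + (n-1)d = 28 + (29-1)×6 = 196
S_29 = 29/2 × (28 + 196)
S_29 = 29/2 × 224 = 3248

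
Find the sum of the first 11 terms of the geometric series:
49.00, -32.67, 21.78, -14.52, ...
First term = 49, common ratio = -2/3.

Sₙ = a(1 - rⁿ) / (1 - r)
S_11 = 49(1 - (-2/3)^11) / (1 - (-2/3))
S_11 = 49(1 - (-2048/177147)) / (5/3)
S_11 = 1756111/59049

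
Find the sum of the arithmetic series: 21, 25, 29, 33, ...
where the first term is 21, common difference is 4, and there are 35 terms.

Sₙ = n/2 × (first + last)
Last term = a + (n-1)d = 21 + (35-1)×4 = 157
S_35 = 35/2 × (21 + 157)
S_35 = 35/2 × 178 = 3115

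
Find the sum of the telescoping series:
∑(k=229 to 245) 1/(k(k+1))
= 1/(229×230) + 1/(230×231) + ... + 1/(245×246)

Partial fractions: 1/(k(k+1)) = 1/k - 1/(k+1)
The series telescopes:
= (1/229 - 1/230) + (1/230 - 1/231) + ... + (1/245 - 1/246)
= 1/229 - 1/246
= 17/56334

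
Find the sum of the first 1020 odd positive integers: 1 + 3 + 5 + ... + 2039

Sum of first n odd numbers = n²
= 1020²
= 1040400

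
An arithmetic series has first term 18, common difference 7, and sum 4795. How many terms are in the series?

Using S = n/2 × [2a + (n-1)d]
4795 = n/2 × [2(18) + (n-1)(7)]
4795 = n/2 × [36 + 7n - 7]
9590 = n × [29 + 7n]
7n² + (29)n - 9590 = 0
Discriminant: Δ = (29)² - 4(7)(-9590) = 841 + 268520 = 269361
√Δ = 519
n = [-(29) + √Δ] / (2·7) = (-29 + 519) / 14 = 490 / 14 = 35
(The negative root is discarded since n must be a positive integer.)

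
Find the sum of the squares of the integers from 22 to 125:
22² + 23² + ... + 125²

Use ∑_{k=1}^{n} k² = n(n+1)(2n+1)/6, then subtract the first 21 terms.
∑_{k=1}^{125} k² = 125×126×251/6 = 658875
∑_{k=1}^{21} k² = 21×22×43/6 = 3311
∑_{k=22}^{125} k² = 658875 - 3311 = 655564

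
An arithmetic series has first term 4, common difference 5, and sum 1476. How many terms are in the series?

Using S = n/2 × [2a + (n-1)d]
1476 = n/2 × [2(4) + (n-1)(5)]
1476 = n/2 × [8 + 5n - 5]
2952 = n × [3 + 5n]
5n² + (3)n - 2952 = 0
Discriminant: Δ = (3)² - 4(5)(-2952) = 9 + 59040 = 59049
√Δ = 243
n = [-(3) + √Δ] / (2·5) = (-3 + 243) / 10 = 240 / 10 = 24
(The negative root is discarded since n must be a positive integer.)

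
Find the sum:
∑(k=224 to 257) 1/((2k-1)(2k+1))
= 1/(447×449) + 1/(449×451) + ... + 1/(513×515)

Partial fractions: 1/((2k-1)(2k+1)) = (1/2)[1/(2k-1) - 1/(2k+1)]
The series telescopes:
= (1/2)[1/447 - 1/515]
= 34/230205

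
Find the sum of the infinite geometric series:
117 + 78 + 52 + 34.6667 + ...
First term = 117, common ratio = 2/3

For |r| < 1, S = a / (1 - r)
S = 117 / (1 - (2/3))
S = 117 / (1/3)
S = 351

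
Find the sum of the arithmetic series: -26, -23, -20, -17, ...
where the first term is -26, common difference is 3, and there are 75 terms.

Sₙ = n/2 × (first + last)
Last term = a + (n-1)d = -26 + (75-1)×3 = 196
S_75 = 75/2 × (-26 + 196)
S_75 = 75/2 × 170 = 6375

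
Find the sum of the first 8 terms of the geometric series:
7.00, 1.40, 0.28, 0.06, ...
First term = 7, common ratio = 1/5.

Sₙ = a(1 - rⁿ) / (1 - r)
S_8 = 7(1 - (1/5)^8) / (1 - (1/5))
S_8 = 7(1 - (1/390625)) / (4/5)
S_8 = 683592/78125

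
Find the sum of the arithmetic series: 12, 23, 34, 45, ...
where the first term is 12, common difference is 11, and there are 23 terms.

Sₙ = n/2 × (first + last)
Last term = a + (n-1)d = 12 + (23-1)×11 = 254
S_23 = 23/2 × (12 + 254)
S_23 = 23/2 × 266 = 3059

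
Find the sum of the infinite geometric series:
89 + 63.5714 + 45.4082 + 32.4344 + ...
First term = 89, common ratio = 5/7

For |r| < 1, S = a / (1 - r)
S = 89 / (1 - (5/7))
S = 89 / (2/7)
S = 623/2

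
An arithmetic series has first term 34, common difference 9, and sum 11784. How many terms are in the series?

Using S = n/2 × [2a + (n-1)d]
11784 = n/2 × [2(34) + (n-1)(9)]
11784 = n/2 × [68 + 9n - 9]
23568 = n × [59 + 9n]
9n² + (59)n - 23568 = 0
Discriminant: Δ = (59)² - 4(9)(-23568) = 3481 + 848448 = 851929
√Δ = 923
n = [-(59) + √Δ] / (2·9) = (-59 + 923) / 18 = 864 / 18 = 48
(The negative root is discarded since n must be a positive integer.)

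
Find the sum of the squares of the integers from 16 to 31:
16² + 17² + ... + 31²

Use ∑_{k=1}^{n} k² = n(n+1)(2n+1)/6, then subtract the first 15 terms.
∑_{k=1}^{31} k² = 31×32×63/6 = 10416
∑_{k=1}^{15} k² = 15×16×31/6 = 1240
∑_{k=16}^{31} k² = 10416 - 1240 = 9176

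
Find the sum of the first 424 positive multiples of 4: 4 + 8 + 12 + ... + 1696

Factor out 4: = 4(1 + 2 + ... + 424) = 4 × n(n+1)/2
= 4 × 424×425/2
= 4 × 90100
= 360400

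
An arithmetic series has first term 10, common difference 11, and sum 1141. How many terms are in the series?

Using S = n/2 × [2a + (n-1)d]
1141 = n/2 × [2(10) + (n-1)(11)]
1141 = n/2 × [20 + 11n - 11]
2282 = n × [9 + 11n]
11n² + (9)n - 2282 = 0
Discriminant: Δ = (9)² - 4(11)(-2282) = 81 + 100408 = 100489
√Δ = 317
n = [-(9) + √Δ] / (2·11) = (-9 + 317) / 22 = 308 / 22 = 14
(The negative root is discarded since n must be a positive integer.)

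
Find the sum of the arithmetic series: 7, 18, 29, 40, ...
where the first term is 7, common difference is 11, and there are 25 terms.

Sₙ = n/2 × (first + last)
Last term = a + (n-1)d = 7 + (25-1)×11 = 271
S_25 = 25/2 × (7 + 271)
S_25 = 25/2 × 278 = 3475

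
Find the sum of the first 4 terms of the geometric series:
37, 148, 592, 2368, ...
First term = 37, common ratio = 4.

Sₙ = a(1 - rⁿ) / (1 - r)
S_4 = 37(1 - 4^4) / (1 - 4)
S_4 = 37(1 - 256) / (-3)
S_4 = 3145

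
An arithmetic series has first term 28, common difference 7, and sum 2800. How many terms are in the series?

Using S = n/2 × [2a + (n-1)d]
2800 = n/2 × [2(28) + (n-1)(7)]
2800 = n/2 × [56 + 7n - 7]
5600 = n × [49 + 7n]
7n² + (49)n - 5600 = 0
Discriminant: Δ = (49)² - 4(7)(-5600) = 2401 + 156800 = 159201
√Δ = 399
n = [-(49) + √Δ] / (2·7) = (-49 + 399) / 14 = 350 / 14 = 25
(The negative root is discarded since n must be a positive integer.)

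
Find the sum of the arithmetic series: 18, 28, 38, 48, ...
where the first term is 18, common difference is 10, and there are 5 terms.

Sₙ = n/2 × (first + last)
Last term = a + (n-1)d = 18 + (5-1)×10 = 58
S_5 = 5/2 × (18 + 58)
S_5 = 5/2 × 76 = 190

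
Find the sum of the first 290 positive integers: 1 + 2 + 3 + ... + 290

Formula: ∑k = n(n+1)/2
= 290×291/2
= 84390/2
= 42195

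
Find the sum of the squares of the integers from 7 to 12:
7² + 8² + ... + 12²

Use ∑_{k=1}^{n} k² = n(n+1)(2n+1)/6, then subtract the first 6 terms.
∑_{k=1}^{12} k² = 12×13×25/6 = 650
∑_{k=1}^{6} k² = 6×7×13/6 = 91
∑_{k=7}^{12} k² = 650 - 91 = 559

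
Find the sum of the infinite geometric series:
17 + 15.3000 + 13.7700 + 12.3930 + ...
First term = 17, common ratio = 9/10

For |r| < 1, S = a / (1 - r)
S = 17 / (1 - (9/10))
S = 17 / (1/10)
S = 170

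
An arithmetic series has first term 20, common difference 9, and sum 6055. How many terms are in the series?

Using S = n/2 × [2a + (n-1)d]
6055 = n/2 × [2(20) + (n-1)(9)]
6055 = n/2 × [40 + 9n - 9]
12110 = n × [31 + 9n]
9n² + (31)n - 12110 = 0
Discriminant: Δ = (31)² - 4(9)(-12110) = 961 + 435960 = 436921
√Δ = 661
n = [-(31) + √Δ] / (2·9) = (-31 + 661) / 18 = 630 / 18 = 35
(The negative root is discarded since n must be a positive integer.)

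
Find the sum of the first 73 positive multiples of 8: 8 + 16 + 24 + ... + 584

Factor out 8: = 8(1 + 2 + ... + 73) = 8 × n(n+1)/2
= 8 × 73×74/2
= 8 × 2701
= 21608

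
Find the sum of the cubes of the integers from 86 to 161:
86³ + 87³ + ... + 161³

Use ∑_{k=1}^{n} k³ = [n(n+1)/2]², then subtract the first 85 terms.
∑_{k=1}^{161} k³ = [161×162/2]² = 13041² = 170067681
∑_{k=1}^{85} k³ = [85×86/2]² = 3655² = 13359025
∑_{k=86}^{161} k³ = 170067681 - 13359025 = 156708656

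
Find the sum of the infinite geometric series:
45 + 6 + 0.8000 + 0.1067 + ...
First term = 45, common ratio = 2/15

For |r| < 1, S = a / (1 - r)
S = 45 / (1 - (2/15))
S = 45 / (13/15)
S = 675/13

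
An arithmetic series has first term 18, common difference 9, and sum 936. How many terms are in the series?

Using S = n/2 × [2a + (n-1)d]
936 = n/2 × [2(18) + (n-1)(9)]
936 = n/2 × [36 + 9n - 9]
1872 = n × [27 + 9n]
9n² + (27)n - 1872 = 0
Discriminant: Δ = (27)² - 4(9)(-1872) = 729 + 67392 = 68121
√Δ = 261
n = [-(27) + √Δ] / (2·9) = (-27 + 261) / 18 = 234 / 18 = 13
(The negative root is discarded since n must be a positive integer.)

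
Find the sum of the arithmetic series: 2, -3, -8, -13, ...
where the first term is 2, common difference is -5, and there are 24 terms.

Sₙ = n/2 × (first + last)
Last term = a + (n-1)d = 2 + (24-1)×(-5) = -113
S_24 = 24/2 × (2 + (-113))
S_24 = 24/2 × (-111) = -1332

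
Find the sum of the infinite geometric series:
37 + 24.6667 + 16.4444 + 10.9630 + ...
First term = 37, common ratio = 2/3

For |r| < 1, S = a / (1 - r)
S = 37 / (1 - (2/3))
S = 37 / (1/3)
S = 111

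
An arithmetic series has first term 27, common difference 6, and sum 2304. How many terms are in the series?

Using S = n/2 × [2a + (n-1)d]
2304 = n/2 × [2(27) + (n-1)(6)]
2304 = n/2 × [54 + 6n - 6]
4608 = n × [48 + 6n]
6n² + (48)n - 4608 = 0
Discriminant: Δ = (48)² - 4(6)(-4608) = 2304 + 110592 = 112896
√Δ = 336
n = [-(48) + √Δ] / (2·6) = (-48 + 336) / 12 = 288 / 12 = 24
(The negative root is discarded since n must be a positive integer.)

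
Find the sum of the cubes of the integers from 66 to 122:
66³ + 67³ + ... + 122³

Use ∑_{k=1}^{n} k³ = [n(n+1)/2]², then subtract the first 65 terms.
∑_{k=1}^{122} k³ = [122×123/2]² = 7503² = 56295009
∑_{k=1}^{65} k³ = [65×66/2]² = 2145² = 4601025
∑_{k=66}^{122} k³ = 56295009 - 4601025 = 51693984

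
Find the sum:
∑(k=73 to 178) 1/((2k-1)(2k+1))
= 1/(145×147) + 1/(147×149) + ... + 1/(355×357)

Partial fractions: 1/((2k-1)(2k+1)) = (1/2)[1/(2k-1) - 1/(2k+1)]
The series telescopes:
= (1/2)[1/145 - 1/357]
= 106/51765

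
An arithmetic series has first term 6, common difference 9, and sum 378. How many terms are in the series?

Using S = n/2 × [2a + (n-1)d]
378 = n/2 × [2(6) + (n-1)(9)]
378 = n/2 × [12 + 9n - 9]
756 = n × [3 + 9n]
9n² + (3)n - 756 = 0
Discriminant: Δ = (3)² - 4(9)(-756) = 9 + 27216 = 27225
√Δ = 165
n = [-(3) + √Δ] / (2·9) = (-3 + 165) / 18 = 162 / 18 = 9
(The negative root is discarded since n must be a positive integer.)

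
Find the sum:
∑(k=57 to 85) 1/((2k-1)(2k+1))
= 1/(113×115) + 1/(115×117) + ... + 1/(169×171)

Partial fractions: 1/((2k-1)(2k+1)) = (1/2)[1/(2k-1) - 1/(2k+1)]
The series telescopes:
= (1/2)[1/113 - 1/171]
= 29/19323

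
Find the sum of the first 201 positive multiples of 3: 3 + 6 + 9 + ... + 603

Factor out 3: = 3(1 + 2 + ... + 201) = 3 × n(n+1)/2
= 3 × 201×202/2
= 3 × 20301
= 60903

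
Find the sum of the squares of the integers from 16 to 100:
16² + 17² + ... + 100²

Use ∑_{k=1}^{n} k² = n(n+1)(2n+1)/6, then subtract the first 15 terms.
∑_{k=1}^{100} k² = 100×101×201/6 = 338350
∑_{k=1}^{15} k² = 15×16×31/6 = 1240
∑_{k=16}^{100} k² = 338350 - 1240 = 337110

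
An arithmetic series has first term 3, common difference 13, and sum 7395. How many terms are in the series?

Using S = n/2 × [2a + (n-1)d]
7395 = n/2 × [2(3) + (n-1)(13)]
7395 = n/2 × [6 + 13n - 13]
14790 = n × [-7 + 13n]
13n² + (-7)n - 14790 = 0
Discriminant: Δ = (-7)² - 4(13)(-14790) = 49 + 769080 = 769129
√Δ = 877
n = [-(-7) + √Δ] / (2·13) = (7 + 877) / 26 = 884 / 26 = 34
(The negative root is discarded since n must be a positive integer.)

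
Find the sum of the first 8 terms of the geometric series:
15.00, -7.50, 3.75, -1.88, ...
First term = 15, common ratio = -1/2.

Sₙ = a(1 - rⁿ) / (1 - r)
S_8 = 15(1 - (-1/2)^8) / (1 - (-1/2))
S_8 = 15(1 - (1/256)) / (3/2)
S_8 = 1275/128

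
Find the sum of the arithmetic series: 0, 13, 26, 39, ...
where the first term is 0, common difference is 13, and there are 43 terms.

Sₙ = n/2 × (first + last)
Last term = a + (n-1)d = 0 + (43-1)×13 = 546
S_43 = 43/2 × (0 + 546)
S_43 = 43/2 × 546 = 11739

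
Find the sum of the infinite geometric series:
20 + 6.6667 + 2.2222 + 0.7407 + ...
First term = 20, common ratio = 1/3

For |r| < 1, S = a / (1 - r)
S = 20 / (1 - (1/3))
S = 20 / (2/3)
S = 30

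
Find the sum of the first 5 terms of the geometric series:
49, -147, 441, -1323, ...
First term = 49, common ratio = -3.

Sₙ = a(1 - rⁿ) / (1 - r)
S_5 = 49(1 - (-3)^5) / (1 - (-3))
S_5 = 49(1 - (-243)) / (4)
S_5 = 2989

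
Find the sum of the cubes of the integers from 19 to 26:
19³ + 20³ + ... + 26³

Use ∑_{k=1}^{n} k³ = [n(n+1)/2]², then subtract the first 18 terms.
∑_{k=1}^{26} k³ = [26×27/2]² = 351² = 123201
∑_{k=1}^{18} k³ = [18×19/2]² = 171² = 29241
∑_{k=19}^{26} k³ = 123201 - 29241 = 93960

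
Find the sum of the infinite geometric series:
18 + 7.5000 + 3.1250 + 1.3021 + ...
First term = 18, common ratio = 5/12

For |r| < 1, S = a / (1 - r)
S = 18 / (1 - (5/12))
S = 18 / (7/12)
S = 216/7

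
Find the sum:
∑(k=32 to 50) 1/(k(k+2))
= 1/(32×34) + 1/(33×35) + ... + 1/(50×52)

Partial fractions: 1/(k(k+2)) = (1/2)[1/k - 1/(k+2)]
Telescoping leaves the first two and last two terms:
= (1/2)[1/32 + 1/33 - 1/51 - 1/52]
= 1767/155584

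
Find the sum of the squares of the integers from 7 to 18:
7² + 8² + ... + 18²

Use ∑_{k=1}^{n} k² = n(n+1)(2n+1)/6, then subtract the first 6 terms.
∑_{k=1}^{18} k² = 18×19×37/6 = 2109
∑_{k=1}^{6} k² = 6×7×13/6 = 91
∑_{k=7}^{18} k² = 2109 - 91 = 2018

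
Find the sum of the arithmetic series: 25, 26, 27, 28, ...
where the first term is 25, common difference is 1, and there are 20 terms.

Sₙ = n/2 × (first + last)
Last term = a + (n-1)d = 25 + (20-1)×1 = 44
S_20 = 20/2 × (25 + 44)
S_20 = 20/2 × 69 = 690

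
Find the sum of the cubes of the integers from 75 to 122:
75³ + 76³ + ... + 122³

Use ∑_{k=1}^{n} k³ = [n(n+1)/2]², then subtract the first 74 terms.
∑_{k=1}^{122} k³ = [122×123/2]² = 7503² = 56295009
∑_{k=1}^{74} k³ = [74×75/2]² = 2775² = 7700625
∑_{k=75}^{122} k³ = 56295009 - 7700625 = 48594384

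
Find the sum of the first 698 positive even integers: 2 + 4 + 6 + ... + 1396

Sum of first n even numbers = n(n+1)
= 698×699
= 487902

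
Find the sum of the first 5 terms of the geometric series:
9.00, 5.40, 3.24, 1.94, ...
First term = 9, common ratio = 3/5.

Sₙ = a(1 - rⁿ) / (1 - r)
S_5 = 9(1 - (3/5)^5) / (1 - (3/5))
S_5 = 9(1 - (243/3125)) / (2/5)
S_5 = 12969/625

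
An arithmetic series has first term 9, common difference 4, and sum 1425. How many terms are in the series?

Using S = n/2 × [2a + (n-1)d]
1425 = n/2 × [2(9) + (n-1)(4)]
1425 = n/2 × [18 + 4n - 4]
2850 = n × [14 + 4n]
4n² + (14)n - 2850 = 0
Discriminant: Δ = (14)² - 4(4)(-2850) = 196 + 45600 = 45796
√Δ = 214
n = [-(14) + √Δ] / (2·4) = (-14 + 214) / 8 = 200 / 8 = 25
(The negative root is discarded since n must be a positive integer.)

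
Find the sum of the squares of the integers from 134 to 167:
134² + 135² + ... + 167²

Use ∑_{k=1}^{n} k² = n(n+1)(2n+1)/6, then subtract the first 133 terms.
∑_{k=1}^{167} k² = 167×168×335/6 = 1566460
∑_{k=1}^{133} k² = 133×134×267/6 = 793079
∑_{k=134}^{167} k² = 1566460 - 793079 = 773381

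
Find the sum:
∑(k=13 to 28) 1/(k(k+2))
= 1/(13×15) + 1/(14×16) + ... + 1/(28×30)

Partial fractions: 1/(k(k+2)) = (1/2)[1/k - 1/(k+2)]
Telescoping leaves the first two and last two terms:
= (1/2)[1/13 + 1/14 - 1/29 - 1/30]
= 1594/39585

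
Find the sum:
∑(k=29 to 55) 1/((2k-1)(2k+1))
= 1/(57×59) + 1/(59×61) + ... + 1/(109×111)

Partial fractions: 1/((2k-1)(2k+1)) = (1/2)[1/(2k-1) - 1/(2k+1)]
The series telescopes:
= (1/2)[1/57 - 1/111]
= 3/703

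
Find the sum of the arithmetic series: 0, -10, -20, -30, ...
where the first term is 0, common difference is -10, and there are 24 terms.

Sₙ = n/2 × (first + last)
Last term = a + (n-1)d = 0 + (24-1)×(-10) = -230
S_24 = 24/2 × (0 + (-230))
S_24 = 24/2 × (-230) = -2760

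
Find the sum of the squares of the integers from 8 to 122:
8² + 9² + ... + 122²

Use ∑_{k=1}^{n} k² = n(n+1)(2n+1)/6, then subtract the first 7 terms.
∑_{k=1}^{122} k² = 122×123×245/6 = 612745
∑_{k=1}^{7} k² = 7×8×15/6 = 140
∑_{k=8}^{122} k² = 612745 - 140 = 612605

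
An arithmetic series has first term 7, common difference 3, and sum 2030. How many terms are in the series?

Using S = n/2 × [2a + (n-1)d]
2030 = n/2 × [2(7) + (n-1)(3)]
2030 = n/2 × [14 + 3n - 3]
4060 = n × [11 + 3n]
3n² + (11)n - 4060 = 0
Discriminant: Δ = (11)² - 4(3)(-4060) = 121 + 48720 = 48841
√Δ = 221
n = [-(11) + √Δ] / (2·3) = (-11 + 221) / 6 = 210 / 6 = 35
(The negative root is discarded since n must be a positive integer.)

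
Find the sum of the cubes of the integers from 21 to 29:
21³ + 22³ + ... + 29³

Use ∑_{k=1}^{n} k³ = [n(n+1)/2]², then subtract the first 20 terms.
∑_{k=1}^{29} k³ = [29×30/2]² = 435² = 189225
∑_{k=1}^{20} k³ = [20×21/2]² = 210² = 44100
∑_{k=21}^{29} k³ = 189225 - 44100 = 145125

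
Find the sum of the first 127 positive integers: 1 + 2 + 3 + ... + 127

Formula: ∑k = n(n+1)/2
= 127×128/2
= 16256/2
= 8128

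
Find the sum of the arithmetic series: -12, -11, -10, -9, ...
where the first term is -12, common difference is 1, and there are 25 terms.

Sₙ = n/2 × (first + last)
Last term = a + (n-1)d = -12 + (25-1)×1 = 12
S_25 = 25/2 × (-12 + 12)
S_25 = 25/2 × 0 = 0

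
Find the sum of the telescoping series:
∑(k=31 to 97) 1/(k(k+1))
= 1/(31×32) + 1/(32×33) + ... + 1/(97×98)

Partial fractions: 1/(k(k+1)) = 1/k - 1/(k+1)
The series telescopes:
= (1/31 - 1/32) + (1/32 - 1/33) + ... + (1/97 - 1/98)
= 1/31 - 1/98
= 67/3038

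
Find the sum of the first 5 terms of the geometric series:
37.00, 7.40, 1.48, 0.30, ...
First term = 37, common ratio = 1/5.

Sₙ = a(1 - rⁿ) / (1 - r)
S_5 = 37(1 - (1/5)^5) / (1 - (1/5))
S_5 = 37(1 - (1/3125)) / (4/5)
S_5 = 28897/625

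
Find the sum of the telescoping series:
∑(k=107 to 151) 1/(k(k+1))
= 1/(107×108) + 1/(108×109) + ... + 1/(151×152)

Partial fractions: 1/(k(k+1)) = 1/k - 1/(k+1)
The series telescopes:
= (1/107 - 1/108) + (1/108 - 1/109) + ... + (1/151 - 1/152)
= 1/107 - 1/152
= 45/16264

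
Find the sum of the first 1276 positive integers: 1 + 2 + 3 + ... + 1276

Formula: ∑k = n(n+1)/2
= 1276×1277/2
= 1629452/2
= 814726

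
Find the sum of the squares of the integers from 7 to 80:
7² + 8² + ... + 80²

Use ∑_{k=1}^{n} k² = n(n+1)(2n+1)/6, then subtract the first 6 terms.
∑_{k=1}^{80} k² = 80×81×161/6 = 173880
∑_{k=1}^{6} k² = 6×7×13/6 = 91
∑_{k=7}^{80} k² = 173880 - 91 = 173789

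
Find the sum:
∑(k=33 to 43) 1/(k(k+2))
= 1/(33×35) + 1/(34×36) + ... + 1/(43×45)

Partial fractions: 1/(k(k+2)) = (1/2)[1/k - 1/(k+2)]
Telescoping leaves the first two and last two terms:
= (1/2)[1/33 + 1/34 - 1/44 - 1/45]
= 497/67320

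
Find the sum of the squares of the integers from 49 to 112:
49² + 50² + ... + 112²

Use ∑_{k=1}^{n} k² = n(n+1)(2n+1)/6, then subtract the first 48 terms.
∑_{k=1}^{112} k² = 112×113×225/6 = 474600
∑_{k=1}^{48} k² = 48×49×97/6 = 38024
∑_{k=49}^{112} k² = 474600 - 38024 = 436576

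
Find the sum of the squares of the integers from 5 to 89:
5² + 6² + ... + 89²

Use ∑_{k=1}^{n} k² = n(n+1)(2n+1)/6, then subtract the first 4 terms.
∑_{k=1}^{89} k² = 89×90×179/6 = 238965
∑_{k=1}^{4} k² = 4×5×9/6 = 30
∑_{k=5}^{89} k² = 238965 - 30 = 238935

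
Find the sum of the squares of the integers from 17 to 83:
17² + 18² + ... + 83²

Use ∑_{k=1}^{n} k² = n(n+1)(2n+1)/6, then subtract the first 16 terms.
∑_{k=1}^{83} k² = 83×84×167/6 = 194054
∑_{k=1}^{16} k² = 16×17×33/6 = 1496
∑_{k=17}^{83} k² = 194054 - 1496 = 192558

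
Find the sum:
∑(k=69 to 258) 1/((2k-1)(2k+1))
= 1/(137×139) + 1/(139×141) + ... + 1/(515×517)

Partial fractions: 1/((2k-1)(2k+1)) = (1/2)[1/(2k-1) - 1/(2k+1)]
The series telescopes:
= (1/2)[1/137 - 1/517]
= 190/70829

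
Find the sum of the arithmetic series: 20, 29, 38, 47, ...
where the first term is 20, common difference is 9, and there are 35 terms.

Sₙ = n/2 × (first + last)
Last term = a + (n-1)d = 20 + (35-1)×9 = 326
S_35 = 35/2 × (20 + 326)
S_35 = 35/2 × 346 = 6055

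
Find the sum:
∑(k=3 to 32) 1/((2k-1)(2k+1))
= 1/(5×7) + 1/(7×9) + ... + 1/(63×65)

Partial fractions: 1/((2k-1)(2k+1)) = (1/2)[1/(2k-1) - 1/(2k+1)]
The series telescopes:
= (1/2)[1/5 - 1/65]
= 6/65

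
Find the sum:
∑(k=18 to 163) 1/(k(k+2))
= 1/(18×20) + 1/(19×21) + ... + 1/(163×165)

Partial fractions: 1/(k(k+2)) = (1/2)[1/k - 1/(k+2)]
Telescoping leaves the first two and last two terms:
= (1/2)[1/18 + 1/19 - 1/164 - 1/165]
= 148117/3084840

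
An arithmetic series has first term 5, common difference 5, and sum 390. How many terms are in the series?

Using S = n/2 × [2a + (n-1)d]
390 = n/2 × [2(5) + (n-1)(5)]
390 = n/2 × [10 + 5n - 5]
780 = n × [5 + 5n]
5n² + (5)n - 780 = 0
Discriminant: Δ = (5)² - 4(5)(-780) = 25 + 15600 = 15625
√Δ = 125
n = [-(5) + √Δ] / (2·5) = (-5 + 125) / 10 = 120 / 10 = 12
(The negative root is discarded since n must be a positive integer.)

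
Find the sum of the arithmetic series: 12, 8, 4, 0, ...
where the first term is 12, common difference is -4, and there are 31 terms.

Sₙ = n/2 × (first + last)
Last term = a + (n-1)d = 12 + (31-1)×(-4) = -108
S_31 = 31/2 × (12 + (-108))
S_31 = 31/2 × (-96) = -1488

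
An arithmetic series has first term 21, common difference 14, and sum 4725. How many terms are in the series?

Using S = n/2 × [2a + (n-1)d]
4725 = n/2 × [2(21) + (n-1)(14)]
4725 = n/2 × [42 + 14n - 14]
9450 = n × [28 + 14n]
14n² + (28)n - 9450 = 0
Discriminant: Δ = (28)² - 4(14)(-9450) = 784 + 529200 = 529984
√Δ = 728
n = [-(28) + √Δ] / (2·14) = (-28 + 728) / 28 = 700 / 28 = 25
(The negative root is discarded since n must be a positive integer.)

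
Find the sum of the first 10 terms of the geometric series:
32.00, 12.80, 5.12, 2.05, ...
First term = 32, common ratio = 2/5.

Sₙ = a(1 - rⁿ) / (1 - r)
S_10 = 32(1 - (2/5)^10) / (1 - (2/5))
S_10 = 32(1 - (1024/9765625)) / (3/5)
S_10 = 104155744/1953125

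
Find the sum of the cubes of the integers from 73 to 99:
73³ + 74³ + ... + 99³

Use ∑_{k=1}^{n} k³ = [n(n+1)/2]², then subtract the first 72 terms.
∑_{k=1}^{99} k³ = [99×100/2]² = 4950² = 24502500
∑_{k=1}^{72} k³ = [72×73/2]² = 2628² = 6906384
∑_{k=73}^{99} k³ = 24502500 - 6906384 = 17596116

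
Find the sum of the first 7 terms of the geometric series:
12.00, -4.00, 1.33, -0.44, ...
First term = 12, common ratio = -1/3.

Sₙ = a(1 - rⁿ) / (1 - r)
S_7 = 12(1 - (-1/3)^7) / (1 - (-1/3))
S_7 = 12(1 - (-1/2187)) / (4/3)
S_7 = 2188/243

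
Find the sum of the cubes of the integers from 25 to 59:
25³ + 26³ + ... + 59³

Use ∑_{k=1}^{n} k³ = [n(n+1)/2]², then subtract the first 24 terms.
∑_{k=1}^{59} k³ = [59×60/2]² = 1770² = 3132900
∑_{k=1}^{24} k³ = [24×25/2]² = 300² = 90000
∑_{k=25}^{59} k³ = 3132900 - 90000 = 3042900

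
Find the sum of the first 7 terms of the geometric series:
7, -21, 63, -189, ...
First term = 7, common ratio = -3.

Sₙ = a(1 - rⁿ) / (1 - r)
S_7 = 7(1 - (-3)^7) / (1 - (-3))
S_7 = 7(1 - (-2187)) / (4)
S_7 = 3829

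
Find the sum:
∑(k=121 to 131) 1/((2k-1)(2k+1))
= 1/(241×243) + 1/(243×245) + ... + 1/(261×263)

Partial fractions: 1/((2k-1)(2k+1)) = (1/2)[1/(2k-1) - 1/(2k+1)]
The series telescopes:
= (1/2)[1/241 - 1/263]
= 11/63383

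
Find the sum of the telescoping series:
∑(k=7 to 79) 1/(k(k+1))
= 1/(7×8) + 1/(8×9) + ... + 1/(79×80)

Partial fractions: 1/(k(k+1)) = 1/k - 1/(k+1)
The series telescopes:
= (1/7 - 1/8) + (1/8 - 1/9) + ... + (1/79 - 1/80)
= 1/7 - 1/80
= 73/560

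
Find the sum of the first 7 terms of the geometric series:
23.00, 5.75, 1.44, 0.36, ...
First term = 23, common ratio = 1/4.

Sₙ = a(1 - rⁿ) / (1 - r)
S_7 = 23(1 - (1/4)^7) / (1 - (1/4))
S_7 = 23(1 - (1/16384)) / (3/4)
S_7 = 125603/4096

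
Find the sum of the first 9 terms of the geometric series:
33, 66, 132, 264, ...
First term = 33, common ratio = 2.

Sₙ = a(1 - rⁿ) / (1 - r)
S_9 = 33(1 - 2^9) / (1 - 2)
S_9 = 33(1 - 512) / (-1)
S_9 = 16863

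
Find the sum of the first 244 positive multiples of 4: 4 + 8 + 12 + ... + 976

Factor out 4: = 4(1 + 2 + ... + 244) = 4 × n(n+1)/2
= 4 × 244×245/2
= 4 × 29890
= 119560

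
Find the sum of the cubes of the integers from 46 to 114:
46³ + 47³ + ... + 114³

Use ∑_{k=1}^{n} k³ = [n(n+1)/2]², then subtract the first 45 terms.
∑_{k=1}^{114} k³ = [114×115/2]² = 6555² = 42968025
∑_{k=1}^{45} k³ = [45×46/2]² = 1035² = 1071225
∑_{k=46}^{114} k³ = 42968025 - 1071225 = 41896800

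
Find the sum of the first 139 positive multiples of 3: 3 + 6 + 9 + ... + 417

Factor out 3: = 3(1 + 2 + ... + 139) = 3 × n(n+1)/2
= 3 × 139×140/2
= 3 × 9730
= 29190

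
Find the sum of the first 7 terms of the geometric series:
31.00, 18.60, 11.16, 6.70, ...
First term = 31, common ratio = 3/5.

Sₙ = a(1 - rⁿ) / (1 - r)
S_7 = 31(1 - (3/5)^7) / (1 - (3/5))
S_7 = 31(1 - (2187/78125)) / (2/5)
S_7 = 1177039/15625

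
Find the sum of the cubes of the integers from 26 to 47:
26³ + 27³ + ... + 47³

Use ∑_{k=1}^{n} k³ = [n(n+1)/2]², then subtract the first 25 terms.
∑_{k=1}^{47} k³ = [47×48/2]² = 1128² = 1272384
∑_{k=1}^{25} k³ = [25×26/2]² = 325² = 105625
∑_{k=26}^{47} k³ = 1272384 - 105625 = 1166759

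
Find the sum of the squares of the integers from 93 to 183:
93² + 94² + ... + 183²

Use ∑_{k=1}^{n} k² = n(n+1)(2n+1)/6, then subtract the first 92 terms.
∑_{k=1}^{183} k² = 183×184×367/6 = 2059604
∑_{k=1}^{92} k² = 92×93×185/6 = 263810
∑_{k=93}^{183} k² = 2059604 - 263810 = 1795794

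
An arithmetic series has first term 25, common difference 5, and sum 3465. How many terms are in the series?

Using S = n/2 × [2a + (n-1)d]
3465 = n/2 × [2(25) + (n-1)(5)]
3465 = n/2 × [50 + 5n - 5]
6930 = n × [45 + 5n]
5n² + (45)n - 6930 = 0
Discriminant: Δ = (45)² - 4(5)(-6930) = 2025 + 138600 = 140625
√Δ = 375
n = [-(45) + √Δ] / (2·5) = (-45 + 375) / 10 = 330 / 10 = 33
(The negative root is discarded since n must be a positive integer.)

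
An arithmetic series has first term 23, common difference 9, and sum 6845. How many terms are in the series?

Using S = n/2 × [2a + (n-1)d]
6845 = n/2 × [2(23) + (n-1)(9)]
6845 = n/2 × [46 + 9n - 9]
13690 = n × [37 + 9n]
9n² + (37)n - 13690 = 0
Discriminant: Δ = (37)² - 4(9)(-13690) = 1369 + 492840 = 494209
√Δ = 703
n = [-(37) + √Δ] / (2·9) = (-37 + 703) / 18 = 666 / 18 = 37
(The negative root is discarded since n must be a positive integer.)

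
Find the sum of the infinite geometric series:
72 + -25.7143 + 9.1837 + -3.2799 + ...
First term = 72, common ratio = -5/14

For |r| < 1, S = a / (1 - r)
S = 72 / (1 - (-5/14))
S = 72 / (19/14)
S = 1008/19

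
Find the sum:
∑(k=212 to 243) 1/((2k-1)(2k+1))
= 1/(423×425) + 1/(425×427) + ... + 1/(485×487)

Partial fractions: 1/((2k-1)(2k+1)) = (1/2)[1/(2k-1) - 1/(2k+1)]
The series telescopes:
= (1/2)[1/423 - 1/487]
= 32/206001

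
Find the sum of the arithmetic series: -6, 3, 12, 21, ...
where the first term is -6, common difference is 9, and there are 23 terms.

Sₙ = n/2 × (first + last)
Last term = a + (n-1)d = -6 + (23-1)×9 = 192
S_23 = 23/2 × (-6 + 192)
S_23 = 23/2 × 186 = 2139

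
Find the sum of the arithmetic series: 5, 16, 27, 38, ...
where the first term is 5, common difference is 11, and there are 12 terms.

Sₙ = n/2 × (first + last)
Last term = a + (n-1)d = 5 + (12-1)×11 = 126
S_12 = 12/2 × (5 + 126)
S_12 = 12/2 × 131 = 786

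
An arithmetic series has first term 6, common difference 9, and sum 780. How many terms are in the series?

Using S = n/2 × [2a + (n-1)d]
780 = n/2 × [2(6) + (n-1)(9)]
780 = n/2 × [12 + 9n - 9]
1560 = n × [3 + 9n]
9n² + (3)n - 1560 = 0
Discriminant: Δ = (3)² - 4(9)(-1560) = 9 + 56160 = 56169
√Δ = 237
n = [-(3) + √Δ] / (2·9) = (-3 + 237) / 18 = 234 / 18 = 13
(The negative root is discarded since n must be a positive integer.)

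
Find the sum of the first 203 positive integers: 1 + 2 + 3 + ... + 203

Formula: ∑k = n(n+1)/2
= 203×204/2
= 41412/2
= 20706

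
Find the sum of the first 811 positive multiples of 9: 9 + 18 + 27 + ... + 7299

Factor out 9: = 9(1 + 2 + ... + 811) = 9 × n(n+1)/2
= 9 × 811×812/2
= 9 × 329266
= 2963394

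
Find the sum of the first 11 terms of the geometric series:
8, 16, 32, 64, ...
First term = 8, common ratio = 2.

Sₙ = a(1 - rⁿ) / (1 - r)
S_11 = 8(1 - 2^11) / (1 - 2)
S_11 = 8(1 - 2048) / (-1)
S_11 = 16376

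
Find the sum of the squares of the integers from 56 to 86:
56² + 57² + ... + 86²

Use ∑_{k=1}^{n} k² = n(n+1)(2n+1)/6, then subtract the first 55 terms.
∑_{k=1}^{86} k² = 86×87×173/6 = 215731
∑_{k=1}^{55} k² = 55×56×111/6 = 56980
∑_{k=56}^{86} k² = 215731 - 56980 = 158751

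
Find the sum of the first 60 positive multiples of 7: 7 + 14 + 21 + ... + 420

Factor out 7: = 7(1 + 2 + ... + 60) = 7 × n(n+1)/2
= 7 × 60×61/2
= 7 × 1830
= 12810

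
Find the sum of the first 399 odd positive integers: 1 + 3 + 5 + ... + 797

Sum of first n odd numbers = n²
= 399²
= 159201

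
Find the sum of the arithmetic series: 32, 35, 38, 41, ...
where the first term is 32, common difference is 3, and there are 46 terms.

Sₙ = n/2 × (first + last)
Last term = a + (n-1)d = 32 + (46-1)×3 = 167
S_46 = 46/2 × (32 + 167)
S_46 = 46/2 × 199 = 4577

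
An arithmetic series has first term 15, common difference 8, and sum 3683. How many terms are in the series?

Using S = n/2 × [2a + (n-1)d]
3683 = n/2 × [2(15) + (n-1)(8)]
3683 = n/2 × [30 + 8n - 8]
7366 = n × [22 + 8n]
8n² + (22)n - 7366 = 0
Discriminant: Δ = (22)² - 4(8)(-7366) = 484 + 235712 = 236196
√Δ = 486
n = [-(22) + √Δ] / (2·8) = (-22 + 486) / 16 = 464 / 16 = 29
(The negative root is discarded since n must be a positive integer.)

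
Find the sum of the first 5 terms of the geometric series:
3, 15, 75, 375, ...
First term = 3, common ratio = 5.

Sₙ = a(1 - rⁿ) / (1 - r)
S_5 = 3(1 - 5^5) / (1 - 5)
S_5 = 3(1 - 3125) / (-4)
S_5 = 2343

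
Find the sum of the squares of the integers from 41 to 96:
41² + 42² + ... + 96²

Use ∑_{k=1}^{n} k² = n(n+1)(2n+1)/6, then subtract the first 40 terms.
∑_{k=1}^{96} k² = 96×97×193/6 = 299536
∑_{k=1}^{40} k² = 40×41×81/6 = 22140
∑_{k=41}^{96} k² = 299536 - 22140 = 277396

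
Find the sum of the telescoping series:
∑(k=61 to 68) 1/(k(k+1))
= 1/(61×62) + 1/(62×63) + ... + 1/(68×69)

Partial fractions: 1/(k(k+1)) = 1/k - 1/(k+1)
The series telescopes:
= (1/61 - 1/62) + (1/62 - 1/63) + ... + (1/68 - 1/69)
= 1/61 - 1/69
= 8/4209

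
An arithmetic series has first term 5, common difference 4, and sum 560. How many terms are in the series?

Using S = n/2 × [2a + (n-1)d]
560 = n/2 × [2(5) + (n-1)(4)]
560 = n/2 × [10 + 4n - 4]
1120 = n × [6 + 4n]
4n² + (6)n - 1120 = 0
Discriminant: Δ = (6)² - 4(4)(-1120) = 36 + 17920 = 17956
√Δ = 134
n = [-(6) + √Δ] / (2·4) = (-6 + 134) / 8 = 128 / 8 = 16
(The negative root is discarded since n must be a positive integer.)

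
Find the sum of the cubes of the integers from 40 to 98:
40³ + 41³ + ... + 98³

Use ∑_{k=1}^{n} k³ = [n(n+1)/2]², then subtract the first 39 terms.
∑_{k=1}^{98} k³ = [98×99/2]² = 4851² = 23532201
∑_{k=1}^{39} k³ = [39×40/2]² = 780² = 608400
∑_{k=40}^{98} k³ = 23532201 - 608400 = 22923801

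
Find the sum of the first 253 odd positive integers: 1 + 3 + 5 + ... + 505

Sum of first n odd numbers = n²
= 253²
= 64009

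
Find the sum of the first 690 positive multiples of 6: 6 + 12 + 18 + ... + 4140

Factor out 6: = 6(1 + 2 + ... + 690) = 6 × n(n+1)/2
= 6 × 690×691/2
= 6 × 238395
= 1430370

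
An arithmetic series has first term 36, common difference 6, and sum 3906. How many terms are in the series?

Using S = n/2 × [2a + (n-1)d]
3906 = n/2 × [2(36) + (n-1)(6)]
3906 = n/2 × [72 + 6n - 6]
7812 = n × [66 + 6n]
6n² + (66)n - 7812 = 0
Discriminant: Δ = (66)² - 4(6)(-7812) = 4356 + 187488 = 191844
√Δ = 438
n = [-(66) + √Δ] / (2·6) = (-66 + 438) / 12 = 372 / 12 = 31
(The negative root is discarded since n must be a positive integer.)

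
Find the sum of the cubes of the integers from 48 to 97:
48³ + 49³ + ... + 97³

Use ∑_{k=1}^{n} k³ = [n(n+1)/2]², then subtract the first 47 terms.
∑_{k=1}^{97} k³ = [97×98/2]² = 4753² = 22591009
∑_{k=1}^{47} k³ = [47×48/2]² = 1128² = 1272384
∑_{k=48}^{97} k³ = 22591009 - 1272384 = 21318625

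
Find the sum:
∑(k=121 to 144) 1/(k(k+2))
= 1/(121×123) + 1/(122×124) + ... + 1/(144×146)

Partial fractions: 1/(k(k+2)) = (1/2)[1/k - 1/(k+2)]
Telescoping leaves the first two and last two terms:
= (1/2)[1/121 + 1/122 - 1/145 - 1/146]
= 106071/78127885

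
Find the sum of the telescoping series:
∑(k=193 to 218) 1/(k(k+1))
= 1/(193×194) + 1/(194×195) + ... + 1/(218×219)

Partial fractions: 1/(k(k+1)) = 1/k - 1/(k+1)
The series telescopes:
= (1/193 - 1/194) + (1/194 - 1/195) + ... + (1/218 - 1/219)
= 1/193 - 1/219
= 26/42267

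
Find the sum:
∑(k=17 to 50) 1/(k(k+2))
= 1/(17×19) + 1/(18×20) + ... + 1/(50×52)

Partial fractions: 1/(k(k+2)) = (1/2)[1/k - 1/(k+2)]
Telescoping leaves the first two and last two terms:
= (1/2)[1/17 + 1/18 - 1/51 - 1/52]
= 601/15912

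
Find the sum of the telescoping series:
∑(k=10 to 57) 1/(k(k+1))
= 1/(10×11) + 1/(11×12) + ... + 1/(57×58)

Partial fractions: 1/(k(k+1)) = 1/k - 1/(k+1)
The series telescopes:
= (1/10 - 1/11) + (1/11 - 1/12) + ... + (1/57 - 1/58)
= 1/10 - 1/58
= 12/145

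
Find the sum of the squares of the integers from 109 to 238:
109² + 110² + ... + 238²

Use ∑_{k=1}^{n} k² = n(n+1)(2n+1)/6, then subtract the first 108 terms.
∑_{k=1}^{238} k² = 238×239×477/6 = 4522119
∑_{k=1}^{108} k² = 108×109×217/6 = 425754
∑_{k=109}^{238} k² = 4522119 - 425754 = 4096365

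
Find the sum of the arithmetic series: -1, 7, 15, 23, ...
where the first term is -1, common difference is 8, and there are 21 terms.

Sₙ = n/2 × (first + last)
Last term = a + (n-1)d = -1 + (21-1)×8 = 159
S_21 = 21/2 × (-1 + 159)
S_21 = 21/2 × 158 = 1659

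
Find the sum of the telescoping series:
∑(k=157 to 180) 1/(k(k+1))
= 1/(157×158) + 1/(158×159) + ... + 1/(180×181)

Partial fractions: 1/(k(k+1)) = 1/k - 1/(k+1)
The series telescopes:
= (1/157 - 1/158) + (1/158 - 1/159) + ... + (1/180 - 1/181)
= 1/157 - 1/181
= 24/28417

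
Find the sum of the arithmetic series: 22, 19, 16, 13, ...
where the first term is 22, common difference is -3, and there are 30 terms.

Sₙ = n/2 × (first + last)
Last term = a + (n-1)d = 22 + (30-1)×(-3) = -65
S_30 = 30/2 × (22 + (-65))
S_30 = 30/2 × (-43) = -645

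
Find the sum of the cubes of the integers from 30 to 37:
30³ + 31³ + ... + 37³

Use ∑_{k=1}^{n} k³ = [n(n+1)/2]², then subtract the first 29 terms.
∑_{k=1}^{37} k³ = [37×38/2]² = 703² = 494209
∑_{k=1}^{29} k³ = [29×30/2]² = 435² = 189225
∑_{k=30}^{37} k³ = 494209 - 189225 = 304984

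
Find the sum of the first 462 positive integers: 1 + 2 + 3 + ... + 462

Formula: ∑k = n(n+1)/2
= 462×463/2
= 213906/2
= 106953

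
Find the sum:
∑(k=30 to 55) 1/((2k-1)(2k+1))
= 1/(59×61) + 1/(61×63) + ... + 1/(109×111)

Partial fractions: 1/((2k-1)(2k+1)) = (1/2)[1/(2k-1) - 1/(2k+1)]
The series telescopes:
= (1/2)[1/59 - 1/111]
= 26/6549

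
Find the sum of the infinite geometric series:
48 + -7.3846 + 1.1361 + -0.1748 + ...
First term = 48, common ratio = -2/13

For |r| < 1, S = a / (1 - r)
S = 48 / (1 - (-2/13))
S = 48 / (15/13)
S = 208/5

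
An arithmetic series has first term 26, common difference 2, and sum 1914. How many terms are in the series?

Using S = n/2 × [2a + (n-1)d]
1914 = n/2 × [2(26) + (n-1)(2)]
1914 = n/2 × [52 + 2n - 2]
3828 = n × [50 + 2n]
2n² + (50)n - 3828 = 0
Discriminant: Δ = (50)² - 4(2)(-3828) = 2500 + 30624 = 33124
√Δ = 182
n = [-(50) + √Δ] / (2·2) = (-50 + 182) / 4 = 132 / 4 = 33
(The negative root is discarded since n must be a positive integer.)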